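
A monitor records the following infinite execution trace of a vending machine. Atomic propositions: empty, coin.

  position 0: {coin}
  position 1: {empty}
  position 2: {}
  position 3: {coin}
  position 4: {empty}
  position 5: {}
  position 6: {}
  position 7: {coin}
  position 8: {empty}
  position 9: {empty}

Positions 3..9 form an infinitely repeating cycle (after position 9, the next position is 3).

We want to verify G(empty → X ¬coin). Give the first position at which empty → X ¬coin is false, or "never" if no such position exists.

Check empty → X ¬coin at each position in order: 0 ✓, 1 ✓, 2 ✓, 3 ✓, 4 ✓, 5 ✓, 6 ✓, 7 ✓, 8 ✓.
At position 9 the labels are {empty} and the next position 3 has {coin}, so empty → X ¬coin is false there. This is the first violation.

9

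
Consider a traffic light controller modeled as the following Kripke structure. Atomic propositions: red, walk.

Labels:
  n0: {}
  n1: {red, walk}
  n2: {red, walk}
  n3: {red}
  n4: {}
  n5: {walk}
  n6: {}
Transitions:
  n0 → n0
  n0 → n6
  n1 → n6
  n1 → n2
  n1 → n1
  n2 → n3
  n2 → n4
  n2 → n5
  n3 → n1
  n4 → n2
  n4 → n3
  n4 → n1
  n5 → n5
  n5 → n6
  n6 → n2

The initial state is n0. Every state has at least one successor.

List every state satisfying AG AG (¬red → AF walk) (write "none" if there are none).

{n1, n2, n3, n4, n5, n6}

States satisfying AG (¬red → AF walk): {n1, n2, n3, n4, n5, n6}.
States satisfying AG AG (¬red → AF walk): {n1, n2, n3, n4, n5, n6}.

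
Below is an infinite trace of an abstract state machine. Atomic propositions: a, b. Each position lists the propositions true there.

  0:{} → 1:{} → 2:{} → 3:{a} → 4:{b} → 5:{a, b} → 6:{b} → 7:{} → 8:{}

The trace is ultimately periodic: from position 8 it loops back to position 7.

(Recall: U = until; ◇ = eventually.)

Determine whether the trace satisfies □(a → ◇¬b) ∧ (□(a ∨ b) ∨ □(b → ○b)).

a → ◇¬b holds at every position 0..8, and those are all positions ever visited, so □(a → ◇¬b) holds.
Positions where a holds: 3, 5.
Check ◇¬b at each: 3→ok, 5→ok.
At position 0: □(a → ◇¬b) is true; □(a ∨ b) ∨ □(b → ○b) is false; so □(a → ◇¬b) ∧ (□(a ∨ b) ∨ □(b → ○b)) is false.

No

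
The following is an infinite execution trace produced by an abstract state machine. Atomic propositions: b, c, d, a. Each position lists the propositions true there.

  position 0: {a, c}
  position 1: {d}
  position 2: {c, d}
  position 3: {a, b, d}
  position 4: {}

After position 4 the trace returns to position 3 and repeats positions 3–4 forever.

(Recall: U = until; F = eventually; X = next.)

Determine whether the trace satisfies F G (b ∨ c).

G (b ∨ c) is false at every position 0..4, so it never becomes true and F G (b ∨ c) fails.

Violated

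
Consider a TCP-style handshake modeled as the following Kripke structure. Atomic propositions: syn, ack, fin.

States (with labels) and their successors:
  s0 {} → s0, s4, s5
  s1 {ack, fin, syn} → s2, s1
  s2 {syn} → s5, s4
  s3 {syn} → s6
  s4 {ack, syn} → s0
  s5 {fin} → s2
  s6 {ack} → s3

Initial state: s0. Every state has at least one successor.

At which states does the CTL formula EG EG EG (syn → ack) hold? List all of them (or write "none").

States satisfying EG EG (syn → ack): {s0, s1, s4}.
States satisfying EG EG EG (syn → ack): {s0, s1, s4}.

{s0, s1, s4}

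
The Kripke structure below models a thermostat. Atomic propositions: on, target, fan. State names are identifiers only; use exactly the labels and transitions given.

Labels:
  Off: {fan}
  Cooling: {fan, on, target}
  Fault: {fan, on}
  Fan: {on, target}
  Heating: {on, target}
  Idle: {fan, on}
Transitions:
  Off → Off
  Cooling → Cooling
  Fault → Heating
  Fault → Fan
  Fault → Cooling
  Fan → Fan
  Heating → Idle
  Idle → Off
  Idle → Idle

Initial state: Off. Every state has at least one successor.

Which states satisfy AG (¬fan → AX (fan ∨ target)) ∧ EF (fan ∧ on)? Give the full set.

States satisfying ¬fan → AX (fan ∨ target): {Off, Cooling, Fault, Fan, Heating, Idle}.
States satisfying AG (¬fan → AX (fan ∨ target)): {Off, Cooling, Fault, Fan, Heating, Idle}.
States satisfying fan ∧ on: {Cooling, Fault, Idle}.
States satisfying EF (fan ∧ on): {Cooling, Fault, Heating, Idle}.
States satisfying AG (¬fan → AX (fan ∨ target)) ∧ EF (fan ∧ on): {Cooling, Fault, Heating, Idle}.

{Cooling, Fault, Heating, Idle}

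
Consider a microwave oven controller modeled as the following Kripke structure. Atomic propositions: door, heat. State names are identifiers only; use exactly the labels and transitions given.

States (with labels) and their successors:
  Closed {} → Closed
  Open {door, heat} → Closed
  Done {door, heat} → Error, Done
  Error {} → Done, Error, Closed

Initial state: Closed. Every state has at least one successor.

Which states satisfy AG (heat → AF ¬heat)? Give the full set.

States satisfying heat → AF ¬heat: {Closed, Open, Error}.
States satisfying AG (heat → AF ¬heat): {Closed, Open}.

{Closed, Open}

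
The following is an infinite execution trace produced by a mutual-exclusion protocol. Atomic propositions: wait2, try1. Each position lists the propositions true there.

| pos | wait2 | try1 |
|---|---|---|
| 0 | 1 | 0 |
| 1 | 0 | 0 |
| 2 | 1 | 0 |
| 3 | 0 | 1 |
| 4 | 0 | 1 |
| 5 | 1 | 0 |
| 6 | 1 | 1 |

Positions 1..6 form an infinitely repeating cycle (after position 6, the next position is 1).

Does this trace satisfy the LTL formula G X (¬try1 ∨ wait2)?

X (¬try1 ∨ wait2) must hold at every position from 0 onward. It fails at position 2, so G X (¬try1 ∨ wait2) is false.

No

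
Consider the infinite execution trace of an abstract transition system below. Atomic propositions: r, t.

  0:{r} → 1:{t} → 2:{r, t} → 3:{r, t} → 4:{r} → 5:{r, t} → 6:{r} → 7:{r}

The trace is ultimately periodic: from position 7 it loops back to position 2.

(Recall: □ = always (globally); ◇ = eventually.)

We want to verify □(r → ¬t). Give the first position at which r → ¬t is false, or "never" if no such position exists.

2

Check r → ¬t at each position in order: 0 ✓, 1 ✓.
At position 2 the labels are {r, t}, so r → ¬t is false there. This is the first violation.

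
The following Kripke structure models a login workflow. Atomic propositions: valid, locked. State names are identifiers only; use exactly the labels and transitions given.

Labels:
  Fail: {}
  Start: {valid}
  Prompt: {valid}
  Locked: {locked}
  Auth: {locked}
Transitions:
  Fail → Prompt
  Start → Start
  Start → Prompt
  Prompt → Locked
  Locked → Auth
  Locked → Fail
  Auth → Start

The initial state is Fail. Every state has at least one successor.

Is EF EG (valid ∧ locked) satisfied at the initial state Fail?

No

States satisfying EG (valid ∧ locked): ∅.
States satisfying EF EG (valid ∧ locked): ∅.
No suitable path/successor from Fail witnesses the formula.
Fail ∉ Sat(EF EG (valid ∧ locked)).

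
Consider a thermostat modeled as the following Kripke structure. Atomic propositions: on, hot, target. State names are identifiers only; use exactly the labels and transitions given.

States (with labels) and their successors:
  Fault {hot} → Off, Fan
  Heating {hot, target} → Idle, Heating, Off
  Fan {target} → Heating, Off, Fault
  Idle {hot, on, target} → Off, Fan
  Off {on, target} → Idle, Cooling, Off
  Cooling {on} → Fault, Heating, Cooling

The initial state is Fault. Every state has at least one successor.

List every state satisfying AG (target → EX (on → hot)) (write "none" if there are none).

{Fault, Heating, Fan, Idle, Off, Cooling}

States satisfying target → EX (on → hot): {Fault, Heating, Fan, Idle, Off, Cooling}.
States satisfying AG (target → EX (on → hot)): {Fault, Heating, Fan, Idle, Off, Cooling}.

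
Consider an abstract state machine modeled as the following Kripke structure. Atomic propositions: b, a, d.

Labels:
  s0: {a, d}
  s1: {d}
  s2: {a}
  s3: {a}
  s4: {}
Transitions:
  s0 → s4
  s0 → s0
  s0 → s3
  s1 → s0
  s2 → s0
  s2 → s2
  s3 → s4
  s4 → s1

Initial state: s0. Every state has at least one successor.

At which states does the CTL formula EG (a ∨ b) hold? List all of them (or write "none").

{s0, s2}

States satisfying a ∨ b: {s0, s2, s3}.
States satisfying EG (a ∨ b): {s0, s2}.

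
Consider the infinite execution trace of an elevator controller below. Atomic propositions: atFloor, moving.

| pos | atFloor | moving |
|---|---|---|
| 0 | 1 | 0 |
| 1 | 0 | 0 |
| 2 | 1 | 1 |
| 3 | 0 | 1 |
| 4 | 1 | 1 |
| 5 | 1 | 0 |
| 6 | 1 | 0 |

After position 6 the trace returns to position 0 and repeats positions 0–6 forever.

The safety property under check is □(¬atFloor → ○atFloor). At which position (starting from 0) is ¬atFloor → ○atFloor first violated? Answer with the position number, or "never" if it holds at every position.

never

¬atFloor → ○atFloor holds at every position 0..6, and those are all the positions the trace ever visits, so the invariant □(¬atFloor → ○atFloor) is never violated.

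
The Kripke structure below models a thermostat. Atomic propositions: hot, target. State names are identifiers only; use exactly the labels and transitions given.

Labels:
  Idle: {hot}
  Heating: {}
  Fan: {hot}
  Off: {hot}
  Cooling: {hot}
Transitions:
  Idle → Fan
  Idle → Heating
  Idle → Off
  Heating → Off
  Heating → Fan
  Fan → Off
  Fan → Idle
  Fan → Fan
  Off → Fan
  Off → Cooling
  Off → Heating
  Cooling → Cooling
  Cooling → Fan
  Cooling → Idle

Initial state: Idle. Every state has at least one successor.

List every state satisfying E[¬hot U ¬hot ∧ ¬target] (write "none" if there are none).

{Heating}

States satisfying ¬hot: {Heating}.
States satisfying ¬hot ∧ ¬target: {Heating}.
States satisfying E[¬hot U ¬hot ∧ ¬target]: {Heating}.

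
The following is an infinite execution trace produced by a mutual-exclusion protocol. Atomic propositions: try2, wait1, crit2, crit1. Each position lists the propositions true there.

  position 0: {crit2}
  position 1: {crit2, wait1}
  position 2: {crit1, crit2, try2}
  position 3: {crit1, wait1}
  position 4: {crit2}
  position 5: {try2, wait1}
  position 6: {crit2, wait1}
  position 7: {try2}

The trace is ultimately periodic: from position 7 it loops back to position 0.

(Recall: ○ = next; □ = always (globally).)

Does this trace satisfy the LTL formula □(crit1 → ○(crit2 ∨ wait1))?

Yes

crit1 → ○(crit2 ∨ wait1) holds at every position 0..7, and those are all positions ever visited, so □(crit1 → ○(crit2 ∨ wait1)) holds.
Positions where crit1 holds: 2, 3.
Check ○(crit2 ∨ wait1) at each: 2→ok, 3→ok.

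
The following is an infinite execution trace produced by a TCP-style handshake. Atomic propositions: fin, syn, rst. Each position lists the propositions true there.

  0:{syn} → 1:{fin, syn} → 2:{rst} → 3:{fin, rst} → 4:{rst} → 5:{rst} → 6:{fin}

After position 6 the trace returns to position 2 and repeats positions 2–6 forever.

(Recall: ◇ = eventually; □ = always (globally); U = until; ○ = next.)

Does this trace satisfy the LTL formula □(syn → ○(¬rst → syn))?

syn → ○(¬rst → syn) holds at every position 0..6, and those are all positions ever visited, so □(syn → ○(¬rst → syn)) holds.
Positions where syn holds: 0, 1.
Check ○(¬rst → syn) at each: 0→ok, 1→ok.

Yes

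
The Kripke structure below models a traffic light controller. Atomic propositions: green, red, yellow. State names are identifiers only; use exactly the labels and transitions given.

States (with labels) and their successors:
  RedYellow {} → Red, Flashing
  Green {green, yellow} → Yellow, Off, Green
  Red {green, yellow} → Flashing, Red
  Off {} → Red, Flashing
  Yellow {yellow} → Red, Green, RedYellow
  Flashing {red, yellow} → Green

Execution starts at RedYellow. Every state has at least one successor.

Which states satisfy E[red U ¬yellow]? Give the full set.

States satisfying red: {Flashing}.
States satisfying ¬yellow: {RedYellow, Off}.
States satisfying E[red U ¬yellow]: {RedYellow, Off}.

{RedYellow, Off}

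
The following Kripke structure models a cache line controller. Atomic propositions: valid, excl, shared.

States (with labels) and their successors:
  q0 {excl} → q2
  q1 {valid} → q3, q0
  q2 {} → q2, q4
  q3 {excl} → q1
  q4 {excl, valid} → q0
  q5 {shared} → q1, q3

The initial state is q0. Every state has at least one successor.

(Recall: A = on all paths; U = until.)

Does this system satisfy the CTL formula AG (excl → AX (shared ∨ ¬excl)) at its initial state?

Does not hold

States satisfying excl → AX (shared ∨ ¬excl): {q0, q1, q2, q3, q5}.
States satisfying AG (excl → AX (shared ∨ ¬excl)): ∅.
q4 is reachable from q0 and violates excl → AX (shared ∨ ¬excl), so AG fails at q0.
q0 ∉ Sat(AG (excl → AX (shared ∨ ¬excl))).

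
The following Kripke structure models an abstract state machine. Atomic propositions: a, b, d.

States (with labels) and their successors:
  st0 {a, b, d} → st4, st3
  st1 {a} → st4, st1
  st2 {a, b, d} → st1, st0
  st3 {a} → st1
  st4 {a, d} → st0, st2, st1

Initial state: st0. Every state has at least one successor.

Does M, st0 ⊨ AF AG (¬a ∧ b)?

States satisfying AG (¬a ∧ b): ∅.
States satisfying AF AG (¬a ∧ b): ∅.
There is a path from st0 along which AG (¬a ∧ b) never holds.
st0 ∉ Sat(AF AG (¬a ∧ b)).

No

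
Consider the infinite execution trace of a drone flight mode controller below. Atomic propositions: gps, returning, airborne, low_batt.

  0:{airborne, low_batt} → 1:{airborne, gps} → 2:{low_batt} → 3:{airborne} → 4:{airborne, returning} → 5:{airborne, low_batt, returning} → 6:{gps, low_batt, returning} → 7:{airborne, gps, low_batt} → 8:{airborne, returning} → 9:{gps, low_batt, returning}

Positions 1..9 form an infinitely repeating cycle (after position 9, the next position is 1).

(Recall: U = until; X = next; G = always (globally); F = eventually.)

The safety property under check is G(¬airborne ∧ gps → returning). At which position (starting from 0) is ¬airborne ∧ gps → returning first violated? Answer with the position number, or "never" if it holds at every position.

¬airborne ∧ gps → returning holds at every position 0..9, and those are all the positions the trace ever visits, so the invariant G(¬airborne ∧ gps → returning) is never violated.

never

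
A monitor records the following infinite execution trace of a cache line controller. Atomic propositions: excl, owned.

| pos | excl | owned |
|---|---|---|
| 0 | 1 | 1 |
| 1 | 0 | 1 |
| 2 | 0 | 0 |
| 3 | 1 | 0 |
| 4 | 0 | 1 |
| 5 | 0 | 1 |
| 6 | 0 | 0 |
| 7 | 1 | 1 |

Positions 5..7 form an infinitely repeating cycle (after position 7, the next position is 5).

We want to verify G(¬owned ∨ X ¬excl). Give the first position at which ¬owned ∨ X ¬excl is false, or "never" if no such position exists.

never

¬owned ∨ X ¬excl holds at every position 0..7, and those are all the positions the trace ever visits, so the invariant G(¬owned ∨ X ¬excl) is never violated.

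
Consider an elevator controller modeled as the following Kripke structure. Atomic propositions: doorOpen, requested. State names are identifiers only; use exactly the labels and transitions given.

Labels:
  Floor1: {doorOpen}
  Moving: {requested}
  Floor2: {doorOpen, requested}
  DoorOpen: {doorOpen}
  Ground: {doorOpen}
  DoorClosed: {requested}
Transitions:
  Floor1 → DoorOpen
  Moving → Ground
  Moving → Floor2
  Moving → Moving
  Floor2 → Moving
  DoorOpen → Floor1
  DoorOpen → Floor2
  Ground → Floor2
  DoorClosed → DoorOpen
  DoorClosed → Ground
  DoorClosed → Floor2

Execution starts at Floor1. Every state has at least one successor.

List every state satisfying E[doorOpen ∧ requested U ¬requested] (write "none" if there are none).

States satisfying doorOpen ∧ requested: {Floor2}.
States satisfying ¬requested: {Floor1, DoorOpen, Ground}.
States satisfying E[doorOpen ∧ requested U ¬requested]: {Floor1, DoorOpen, Ground}.

{Floor1, DoorOpen, Ground}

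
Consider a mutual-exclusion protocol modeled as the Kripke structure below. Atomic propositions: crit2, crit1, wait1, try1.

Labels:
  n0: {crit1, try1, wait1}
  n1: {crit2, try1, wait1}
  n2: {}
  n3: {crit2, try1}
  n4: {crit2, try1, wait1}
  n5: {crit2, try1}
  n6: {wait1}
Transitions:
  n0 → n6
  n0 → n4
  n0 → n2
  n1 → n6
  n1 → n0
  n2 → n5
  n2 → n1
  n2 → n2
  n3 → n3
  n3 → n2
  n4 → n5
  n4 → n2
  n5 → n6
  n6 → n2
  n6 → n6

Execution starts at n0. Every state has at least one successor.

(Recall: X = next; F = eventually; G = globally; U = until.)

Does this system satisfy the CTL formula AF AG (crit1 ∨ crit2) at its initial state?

No

States satisfying AG (crit1 ∨ crit2): ∅.
States satisfying AF AG (crit1 ∨ crit2): ∅.
There is a path from n0 along which AG (crit1 ∨ crit2) never holds.
n0 ∉ Sat(AF AG (crit1 ∨ crit2)).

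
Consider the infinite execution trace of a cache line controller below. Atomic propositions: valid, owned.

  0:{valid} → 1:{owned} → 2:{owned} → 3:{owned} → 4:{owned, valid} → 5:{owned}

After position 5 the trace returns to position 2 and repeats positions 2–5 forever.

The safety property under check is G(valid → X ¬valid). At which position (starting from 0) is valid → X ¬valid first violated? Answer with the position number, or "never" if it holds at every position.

never

valid → X ¬valid holds at every position 0..5, and those are all the positions the trace ever visits, so the invariant G(valid → X ¬valid) is never violated.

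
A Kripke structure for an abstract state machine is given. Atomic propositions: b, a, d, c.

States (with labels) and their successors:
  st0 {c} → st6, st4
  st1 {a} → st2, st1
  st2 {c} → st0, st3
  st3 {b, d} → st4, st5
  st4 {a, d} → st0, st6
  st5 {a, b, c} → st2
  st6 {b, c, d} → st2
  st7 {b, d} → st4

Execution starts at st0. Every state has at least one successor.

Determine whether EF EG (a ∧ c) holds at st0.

Violated

States satisfying EG (a ∧ c): ∅.
States satisfying EF EG (a ∧ c): ∅.
No suitable path/successor from st0 witnesses the formula.
st0 ∉ Sat(EF EG (a ∧ c)).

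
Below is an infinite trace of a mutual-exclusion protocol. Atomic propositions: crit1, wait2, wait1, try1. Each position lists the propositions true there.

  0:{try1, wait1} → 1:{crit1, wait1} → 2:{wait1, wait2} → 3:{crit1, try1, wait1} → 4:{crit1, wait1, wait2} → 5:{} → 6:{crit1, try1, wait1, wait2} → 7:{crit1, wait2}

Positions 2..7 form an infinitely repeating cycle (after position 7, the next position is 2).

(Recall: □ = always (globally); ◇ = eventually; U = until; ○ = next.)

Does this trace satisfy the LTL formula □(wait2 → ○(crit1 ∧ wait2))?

wait2 → ○(crit1 ∧ wait2) must hold at every position from 0 onward. It fails at position 2, so □(wait2 → ○(crit1 ∧ wait2)) is false.
Positions where wait2 holds: 2, 4, 6, 7.
Check ○(crit1 ∧ wait2) at each: 2→fails, 4→fails, 6→ok, 7→fails.

No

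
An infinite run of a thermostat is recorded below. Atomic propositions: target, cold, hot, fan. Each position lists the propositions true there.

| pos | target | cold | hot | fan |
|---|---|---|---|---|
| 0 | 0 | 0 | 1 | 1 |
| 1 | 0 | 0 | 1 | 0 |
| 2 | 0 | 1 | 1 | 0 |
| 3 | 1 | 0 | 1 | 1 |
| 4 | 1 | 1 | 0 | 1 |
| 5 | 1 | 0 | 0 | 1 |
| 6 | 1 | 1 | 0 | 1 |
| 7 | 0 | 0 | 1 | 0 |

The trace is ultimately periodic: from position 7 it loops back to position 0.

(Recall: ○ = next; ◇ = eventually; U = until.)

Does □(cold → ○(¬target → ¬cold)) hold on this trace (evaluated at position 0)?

cold → ○(¬target → ¬cold) holds at every position 0..7, and those are all positions ever visited, so □(cold → ○(¬target → ¬cold)) holds.
Positions where cold holds: 2, 4, 6.
Check ○(¬target → ¬cold) at each: 2→ok, 4→ok, 6→ok.

Holds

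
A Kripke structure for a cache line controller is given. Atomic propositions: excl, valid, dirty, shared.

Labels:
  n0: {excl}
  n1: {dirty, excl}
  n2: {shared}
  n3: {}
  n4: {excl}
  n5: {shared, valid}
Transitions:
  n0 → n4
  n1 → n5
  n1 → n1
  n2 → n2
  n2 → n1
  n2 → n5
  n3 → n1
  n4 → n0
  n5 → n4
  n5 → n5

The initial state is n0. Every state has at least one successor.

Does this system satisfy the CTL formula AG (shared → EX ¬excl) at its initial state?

States satisfying shared → EX ¬excl: {n0, n1, n2, n3, n4, n5}.
States satisfying AG (shared → EX ¬excl): {n0, n1, n2, n3, n4, n5}.
Every state reachable from n0 satisfies shared → EX ¬excl.
n0 ∈ Sat(AG (shared → EX ¬excl)).

Satisfied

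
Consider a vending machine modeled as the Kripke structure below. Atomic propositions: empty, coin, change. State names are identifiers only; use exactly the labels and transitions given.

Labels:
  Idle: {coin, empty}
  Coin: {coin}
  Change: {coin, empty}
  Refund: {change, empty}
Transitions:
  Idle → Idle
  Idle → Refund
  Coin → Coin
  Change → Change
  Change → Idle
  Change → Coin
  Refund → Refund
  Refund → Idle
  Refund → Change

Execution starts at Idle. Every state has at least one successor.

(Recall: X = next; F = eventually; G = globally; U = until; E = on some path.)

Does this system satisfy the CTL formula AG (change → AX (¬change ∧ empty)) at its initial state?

No

States satisfying change → AX (¬change ∧ empty): {Idle, Coin, Change}.
States satisfying AG (change → AX (¬change ∧ empty)): {Coin}.
Refund is reachable from Idle and violates change → AX (¬change ∧ empty), so AG fails at Idle.
Idle ∉ Sat(AG (change → AX (¬change ∧ empty))).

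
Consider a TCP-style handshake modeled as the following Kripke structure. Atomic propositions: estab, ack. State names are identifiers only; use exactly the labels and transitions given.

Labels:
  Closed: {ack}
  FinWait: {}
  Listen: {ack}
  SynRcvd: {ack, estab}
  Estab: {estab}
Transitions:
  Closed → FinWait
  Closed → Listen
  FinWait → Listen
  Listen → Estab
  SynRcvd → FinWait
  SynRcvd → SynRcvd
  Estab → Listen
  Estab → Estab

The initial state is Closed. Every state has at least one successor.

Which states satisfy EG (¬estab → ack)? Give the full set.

{Closed, Listen, SynRcvd, Estab}

States satisfying ¬estab → ack: {Closed, Listen, SynRcvd, Estab}.
States satisfying EG (¬estab → ack): {Closed, Listen, SynRcvd, Estab}.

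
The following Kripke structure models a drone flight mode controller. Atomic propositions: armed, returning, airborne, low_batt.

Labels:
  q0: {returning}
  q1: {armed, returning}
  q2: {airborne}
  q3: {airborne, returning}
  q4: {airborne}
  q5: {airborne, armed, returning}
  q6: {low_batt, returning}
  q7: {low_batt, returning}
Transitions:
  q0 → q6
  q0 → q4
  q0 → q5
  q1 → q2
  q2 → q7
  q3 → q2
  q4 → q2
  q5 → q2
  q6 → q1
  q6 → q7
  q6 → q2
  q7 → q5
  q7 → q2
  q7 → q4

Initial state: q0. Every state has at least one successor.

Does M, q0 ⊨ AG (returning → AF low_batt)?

Holds

States satisfying returning → AF low_batt: {q0, q1, q2, q3, q4, q5, q6, q7}.
States satisfying AG (returning → AF low_batt): {q0, q1, q2, q3, q4, q5, q6, q7}.
Every state reachable from q0 satisfies returning → AF low_batt.
q0 ∈ Sat(AG (returning → AF low_batt)).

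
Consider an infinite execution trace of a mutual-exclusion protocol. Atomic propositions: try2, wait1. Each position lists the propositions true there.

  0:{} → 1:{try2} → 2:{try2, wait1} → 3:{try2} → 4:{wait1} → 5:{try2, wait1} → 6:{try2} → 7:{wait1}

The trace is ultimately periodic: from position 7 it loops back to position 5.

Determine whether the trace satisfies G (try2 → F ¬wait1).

Yes

try2 → F ¬wait1 holds at every position 0..7, and those are all positions ever visited, so G (try2 → F ¬wait1) holds.
Positions where try2 holds: 1, 2, 3, 5, 6.
Check F ¬wait1 at each: 1→ok, 2→ok, 3→ok, 5→ok, 6→ok.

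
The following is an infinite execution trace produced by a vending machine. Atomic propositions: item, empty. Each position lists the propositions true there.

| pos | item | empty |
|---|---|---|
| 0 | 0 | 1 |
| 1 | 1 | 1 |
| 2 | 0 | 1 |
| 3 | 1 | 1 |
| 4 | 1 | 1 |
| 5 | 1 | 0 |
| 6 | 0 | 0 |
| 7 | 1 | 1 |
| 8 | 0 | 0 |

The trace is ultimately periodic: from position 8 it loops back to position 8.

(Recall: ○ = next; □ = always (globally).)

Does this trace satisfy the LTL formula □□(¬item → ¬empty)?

Does not hold

□(¬item → ¬empty) must hold at every position from 0 onward. It fails at position 0, so □□(¬item → ¬empty) is false.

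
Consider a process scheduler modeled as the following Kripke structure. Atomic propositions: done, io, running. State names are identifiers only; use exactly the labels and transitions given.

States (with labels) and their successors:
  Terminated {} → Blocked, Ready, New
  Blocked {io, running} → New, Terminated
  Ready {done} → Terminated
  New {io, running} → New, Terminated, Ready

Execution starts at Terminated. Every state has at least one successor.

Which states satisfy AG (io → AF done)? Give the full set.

States satisfying io → AF done: {Terminated, Ready}.
States satisfying AG (io → AF done): ∅.

none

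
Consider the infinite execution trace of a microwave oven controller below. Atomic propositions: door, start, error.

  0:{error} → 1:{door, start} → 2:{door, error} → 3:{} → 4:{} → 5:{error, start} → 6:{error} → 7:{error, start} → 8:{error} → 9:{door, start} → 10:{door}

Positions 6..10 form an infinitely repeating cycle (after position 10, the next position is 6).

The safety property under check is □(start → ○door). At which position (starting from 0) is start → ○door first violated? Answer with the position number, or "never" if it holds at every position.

Check start → ○door at each position in order: 0 ✓, 1 ✓, 2 ✓, 3 ✓, 4 ✓.
At position 5 the labels are {error, start} and the next position 6 has {error}, so start → ○door is false there. This is the first violation.

5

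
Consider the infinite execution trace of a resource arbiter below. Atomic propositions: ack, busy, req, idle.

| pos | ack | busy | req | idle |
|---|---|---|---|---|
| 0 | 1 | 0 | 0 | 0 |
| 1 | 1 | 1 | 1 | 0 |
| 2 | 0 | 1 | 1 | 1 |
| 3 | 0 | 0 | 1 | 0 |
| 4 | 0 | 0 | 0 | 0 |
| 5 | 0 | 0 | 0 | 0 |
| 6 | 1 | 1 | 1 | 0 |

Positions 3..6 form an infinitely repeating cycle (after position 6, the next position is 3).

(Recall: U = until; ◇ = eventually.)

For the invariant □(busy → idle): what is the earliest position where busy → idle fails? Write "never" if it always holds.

1

Check busy → idle at each position in order: 0 ✓.
At position 1 the labels are {ack, busy, req}, so busy → idle is false there. This is the first violation.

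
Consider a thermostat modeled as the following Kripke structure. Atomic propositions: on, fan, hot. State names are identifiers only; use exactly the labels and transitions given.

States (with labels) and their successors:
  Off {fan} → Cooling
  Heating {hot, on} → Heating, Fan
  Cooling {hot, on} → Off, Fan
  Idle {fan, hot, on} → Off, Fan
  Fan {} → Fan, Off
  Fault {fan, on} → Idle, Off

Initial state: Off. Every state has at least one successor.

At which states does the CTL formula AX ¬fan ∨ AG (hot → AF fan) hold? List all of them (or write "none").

States satisfying ¬fan: {Heating, Cooling, Fan}.
States satisfying AX ¬fan: {Off, Heating}.
States satisfying hot → AF fan: {Off, Idle, Fan, Fault}.
States satisfying AG (hot → AF fan): ∅.
States satisfying AX ¬fan ∨ AG (hot → AF fan): {Off, Heating}.

{Off, Heating}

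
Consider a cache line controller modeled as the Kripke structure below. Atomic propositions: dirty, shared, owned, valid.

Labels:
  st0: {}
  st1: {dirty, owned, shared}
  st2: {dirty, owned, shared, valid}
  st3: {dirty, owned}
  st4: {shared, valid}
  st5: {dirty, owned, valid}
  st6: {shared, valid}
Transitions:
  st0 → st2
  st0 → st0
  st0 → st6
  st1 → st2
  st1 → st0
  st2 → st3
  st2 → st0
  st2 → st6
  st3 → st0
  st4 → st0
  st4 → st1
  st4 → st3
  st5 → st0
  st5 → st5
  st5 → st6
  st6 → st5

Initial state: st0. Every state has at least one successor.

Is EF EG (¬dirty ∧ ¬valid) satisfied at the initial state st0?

States satisfying EG (¬dirty ∧ ¬valid): {st0}.
States satisfying EF EG (¬dirty ∧ ¬valid): {st0, st1, st2, st3, st4, st5, st6}.
Some path from st0 reaches a state where EG (¬dirty ∧ ¬valid) holds.
st0 ∈ Sat(EF EG (¬dirty ∧ ¬valid)).

Satisfied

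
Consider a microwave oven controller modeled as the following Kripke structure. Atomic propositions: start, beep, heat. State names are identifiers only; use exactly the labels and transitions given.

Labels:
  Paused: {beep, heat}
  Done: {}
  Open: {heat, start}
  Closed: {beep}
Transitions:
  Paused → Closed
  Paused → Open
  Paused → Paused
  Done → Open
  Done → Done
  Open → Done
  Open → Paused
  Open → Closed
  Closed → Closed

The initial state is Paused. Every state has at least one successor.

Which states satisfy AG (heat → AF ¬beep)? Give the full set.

States satisfying heat → AF ¬beep: {Done, Open, Closed}.
States satisfying AG (heat → AF ¬beep): {Closed}.

{Closed}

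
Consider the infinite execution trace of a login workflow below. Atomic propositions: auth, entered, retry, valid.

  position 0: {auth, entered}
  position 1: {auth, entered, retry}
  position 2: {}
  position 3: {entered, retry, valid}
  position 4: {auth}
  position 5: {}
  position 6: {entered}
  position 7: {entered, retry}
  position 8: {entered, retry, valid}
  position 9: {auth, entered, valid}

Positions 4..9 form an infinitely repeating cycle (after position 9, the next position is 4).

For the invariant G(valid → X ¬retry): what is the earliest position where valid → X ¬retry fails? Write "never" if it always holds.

valid → X ¬retry holds at every position 0..9, and those are all the positions the trace ever visits, so the invariant G(valid → X ¬retry) is never violated.

never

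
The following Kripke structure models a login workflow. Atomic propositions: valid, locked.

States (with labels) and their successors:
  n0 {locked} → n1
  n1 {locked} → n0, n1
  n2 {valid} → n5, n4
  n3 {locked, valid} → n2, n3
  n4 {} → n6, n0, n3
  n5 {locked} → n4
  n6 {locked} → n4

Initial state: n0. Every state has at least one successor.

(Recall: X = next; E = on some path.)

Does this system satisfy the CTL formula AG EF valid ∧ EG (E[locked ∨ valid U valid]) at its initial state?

States satisfying EF valid: {n2, n3, n4, n5, n6}.
States satisfying AG EF valid: ∅.
States satisfying E[locked ∨ valid U valid]: {n2, n3}.
States satisfying EG (E[locked ∨ valid U valid]): {n3}.
States satisfying AG EF valid ∧ EG (E[locked ∨ valid U valid]): ∅.
n0 ∉ Sat(AG EF valid ∧ EG (E[locked ∨ valid U valid])).

Violated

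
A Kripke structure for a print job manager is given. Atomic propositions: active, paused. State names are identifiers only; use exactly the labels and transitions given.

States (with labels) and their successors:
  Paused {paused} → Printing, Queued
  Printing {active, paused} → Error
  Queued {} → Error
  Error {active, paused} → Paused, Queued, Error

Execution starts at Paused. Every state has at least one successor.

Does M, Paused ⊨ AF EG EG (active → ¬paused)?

Does not hold

States satisfying EG EG (active → ¬paused): ∅.
States satisfying AF EG EG (active → ¬paused): ∅.
There is a path from Paused along which EG EG (active → ¬paused) never holds.
Paused ∉ Sat(AF EG EG (active → ¬paused)).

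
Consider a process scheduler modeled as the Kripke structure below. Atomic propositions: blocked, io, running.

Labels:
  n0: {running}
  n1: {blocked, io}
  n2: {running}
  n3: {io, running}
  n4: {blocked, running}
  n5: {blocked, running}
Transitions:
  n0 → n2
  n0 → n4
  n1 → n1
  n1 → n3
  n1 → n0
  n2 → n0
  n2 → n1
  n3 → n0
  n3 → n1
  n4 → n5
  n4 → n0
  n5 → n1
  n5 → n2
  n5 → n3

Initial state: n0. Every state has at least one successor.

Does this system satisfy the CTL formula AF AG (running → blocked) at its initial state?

No

States satisfying AG (running → blocked): ∅.
States satisfying AF AG (running → blocked): ∅.
There is a path from n0 along which AG (running → blocked) never holds.
n0 ∉ Sat(AF AG (running → blocked)).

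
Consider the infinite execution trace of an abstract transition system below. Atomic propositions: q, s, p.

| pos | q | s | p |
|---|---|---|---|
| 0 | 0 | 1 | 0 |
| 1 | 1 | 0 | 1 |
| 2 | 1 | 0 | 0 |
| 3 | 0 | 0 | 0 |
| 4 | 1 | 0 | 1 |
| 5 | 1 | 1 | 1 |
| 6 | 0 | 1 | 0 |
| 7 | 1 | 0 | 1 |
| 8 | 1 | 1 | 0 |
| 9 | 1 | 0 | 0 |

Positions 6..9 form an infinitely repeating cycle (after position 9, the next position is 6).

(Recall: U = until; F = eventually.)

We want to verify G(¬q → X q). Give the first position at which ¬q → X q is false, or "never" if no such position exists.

never

¬q → X q holds at every position 0..9, and those are all the positions the trace ever visits, so the invariant G(¬q → X q) is never violated.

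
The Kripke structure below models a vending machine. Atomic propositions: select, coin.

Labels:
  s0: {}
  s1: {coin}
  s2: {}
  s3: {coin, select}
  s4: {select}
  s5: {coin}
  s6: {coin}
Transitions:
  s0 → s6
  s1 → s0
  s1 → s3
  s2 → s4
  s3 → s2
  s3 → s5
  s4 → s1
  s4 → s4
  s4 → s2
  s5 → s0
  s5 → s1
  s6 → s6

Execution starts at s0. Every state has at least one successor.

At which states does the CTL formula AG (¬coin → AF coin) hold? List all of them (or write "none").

States satisfying ¬coin → AF coin: {s0, s1, s3, s5, s6}.
States satisfying AG (¬coin → AF coin): {s0, s6}.

{s0, s6}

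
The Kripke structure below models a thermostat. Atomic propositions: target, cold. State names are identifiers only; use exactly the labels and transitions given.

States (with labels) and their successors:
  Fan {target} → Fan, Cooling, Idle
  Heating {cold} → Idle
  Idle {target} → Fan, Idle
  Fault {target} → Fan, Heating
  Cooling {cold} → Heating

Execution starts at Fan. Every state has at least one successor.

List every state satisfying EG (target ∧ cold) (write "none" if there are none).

States satisfying target ∧ cold: ∅.
States satisfying EG (target ∧ cold): ∅.

none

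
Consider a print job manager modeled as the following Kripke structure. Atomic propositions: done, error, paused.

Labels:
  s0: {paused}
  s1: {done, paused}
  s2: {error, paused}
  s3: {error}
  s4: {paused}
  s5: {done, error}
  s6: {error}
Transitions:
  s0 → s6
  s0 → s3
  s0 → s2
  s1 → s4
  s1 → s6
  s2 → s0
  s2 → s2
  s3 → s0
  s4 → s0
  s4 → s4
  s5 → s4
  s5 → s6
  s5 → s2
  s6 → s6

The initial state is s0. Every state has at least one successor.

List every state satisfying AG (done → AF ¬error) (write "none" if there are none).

{s0, s1, s2, s3, s4, s6}

States satisfying done → AF ¬error: {s0, s1, s2, s3, s4, s6}.
States satisfying AG (done → AF ¬error): {s0, s1, s2, s3, s4, s6}.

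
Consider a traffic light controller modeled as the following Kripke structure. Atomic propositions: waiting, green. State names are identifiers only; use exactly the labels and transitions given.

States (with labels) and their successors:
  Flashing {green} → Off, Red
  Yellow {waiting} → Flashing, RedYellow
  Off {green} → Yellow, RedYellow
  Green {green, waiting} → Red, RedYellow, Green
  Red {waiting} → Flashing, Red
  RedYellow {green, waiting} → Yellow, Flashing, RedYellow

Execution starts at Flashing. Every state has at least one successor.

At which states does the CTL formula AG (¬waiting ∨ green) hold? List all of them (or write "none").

none

States satisfying ¬waiting ∨ green: {Flashing, Off, Green, RedYellow}.
States satisfying AG (¬waiting ∨ green): ∅.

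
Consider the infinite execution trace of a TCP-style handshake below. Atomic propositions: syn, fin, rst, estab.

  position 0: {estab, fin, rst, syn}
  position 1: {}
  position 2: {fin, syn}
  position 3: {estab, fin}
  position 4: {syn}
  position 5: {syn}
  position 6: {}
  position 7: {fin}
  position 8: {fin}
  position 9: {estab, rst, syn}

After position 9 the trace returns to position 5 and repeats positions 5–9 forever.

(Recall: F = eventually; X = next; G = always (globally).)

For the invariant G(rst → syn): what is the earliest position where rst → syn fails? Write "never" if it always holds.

rst → syn holds at every position 0..9, and those are all the positions the trace ever visits, so the invariant G(rst → syn) is never violated.

never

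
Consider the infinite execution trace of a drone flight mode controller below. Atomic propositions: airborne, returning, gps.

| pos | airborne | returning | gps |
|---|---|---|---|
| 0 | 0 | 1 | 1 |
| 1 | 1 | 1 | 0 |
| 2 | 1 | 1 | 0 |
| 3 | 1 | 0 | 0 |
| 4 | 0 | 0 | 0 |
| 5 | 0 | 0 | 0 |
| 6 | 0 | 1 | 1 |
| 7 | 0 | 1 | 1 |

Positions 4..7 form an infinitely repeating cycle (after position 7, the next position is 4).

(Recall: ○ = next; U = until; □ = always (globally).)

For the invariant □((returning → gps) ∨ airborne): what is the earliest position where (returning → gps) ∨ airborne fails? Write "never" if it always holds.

never

(returning → gps) ∨ airborne holds at every position 0..7, and those are all the positions the trace ever visits, so the invariant □((returning → gps) ∨ airborne) is never violated.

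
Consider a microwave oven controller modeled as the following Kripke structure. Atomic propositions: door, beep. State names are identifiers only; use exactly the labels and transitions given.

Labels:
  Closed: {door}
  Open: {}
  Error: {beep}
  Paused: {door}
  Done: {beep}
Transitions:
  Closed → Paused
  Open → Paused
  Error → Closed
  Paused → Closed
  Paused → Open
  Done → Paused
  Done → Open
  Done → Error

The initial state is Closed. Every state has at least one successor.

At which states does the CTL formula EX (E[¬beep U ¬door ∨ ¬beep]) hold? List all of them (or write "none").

States satisfying E[¬beep U ¬door ∨ ¬beep]: {Closed, Open, Error, Paused, Done}.
States satisfying EX (E[¬beep U ¬door ∨ ¬beep]): {Closed, Open, Error, Paused, Done}.

{Closed, Open, Error, Paused, Done}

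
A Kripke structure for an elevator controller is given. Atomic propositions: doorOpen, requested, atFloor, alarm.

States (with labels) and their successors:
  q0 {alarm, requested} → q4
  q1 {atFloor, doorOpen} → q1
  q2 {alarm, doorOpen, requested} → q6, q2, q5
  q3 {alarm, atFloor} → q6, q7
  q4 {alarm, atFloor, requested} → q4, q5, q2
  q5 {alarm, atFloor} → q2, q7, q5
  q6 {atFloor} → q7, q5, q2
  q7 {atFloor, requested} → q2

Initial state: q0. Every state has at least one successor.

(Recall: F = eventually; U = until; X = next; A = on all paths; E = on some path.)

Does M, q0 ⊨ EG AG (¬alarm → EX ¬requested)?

No

States satisfying AG (¬alarm → EX ¬requested): {q1}.
States satisfying EG AG (¬alarm → EX ¬requested): {q1}.
No suitable path/successor from q0 witnesses the formula.
q0 ∉ Sat(EG AG (¬alarm → EX ¬requested)).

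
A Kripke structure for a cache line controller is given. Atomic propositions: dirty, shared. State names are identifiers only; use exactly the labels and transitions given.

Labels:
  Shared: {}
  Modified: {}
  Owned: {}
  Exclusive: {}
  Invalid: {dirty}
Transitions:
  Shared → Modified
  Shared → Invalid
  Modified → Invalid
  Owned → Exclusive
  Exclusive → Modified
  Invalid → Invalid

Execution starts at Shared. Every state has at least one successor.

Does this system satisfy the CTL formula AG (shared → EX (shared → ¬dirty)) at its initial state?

States satisfying shared → EX (shared → ¬dirty): {Shared, Modified, Owned, Exclusive, Invalid}.
States satisfying AG (shared → EX (shared → ¬dirty)): {Shared, Modified, Owned, Exclusive, Invalid}.
Every state reachable from Shared satisfies shared → EX (shared → ¬dirty).
Shared ∈ Sat(AG (shared → EX (shared → ¬dirty))).

Yes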